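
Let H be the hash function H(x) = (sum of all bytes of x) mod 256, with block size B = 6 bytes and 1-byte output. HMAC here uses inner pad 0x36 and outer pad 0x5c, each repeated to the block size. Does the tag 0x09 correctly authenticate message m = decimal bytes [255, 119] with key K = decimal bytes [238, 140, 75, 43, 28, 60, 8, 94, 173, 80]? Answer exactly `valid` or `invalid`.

Key decimal bytes [238, 140, 75, 43, 28, 60, 8, 94, 173, 80] = ee 8c 4b 2b 1c 3c 08 5e ad 50 is 10 bytes > B = 6, so hash it first: H(key) = ab, then zero-pad to 6 bytes: K' = ab 00 00 00 00 00.
K' ⊕ ipad = 9d 36 36 36 36 36; K' ⊕ opad = f7 5c 5c 5c 5c 5c.
Inner hash: sum = 157+54+54+54+54+54+255+119 = 801; mod 256 = 33 → 21.
Outer hash (recomputed tag): sum = 247+92+92+92+92+92+33 = 740; mod 256 = 228 → e4.
Recomputed tag = e4; claimed = 09 → mismatch.

invalid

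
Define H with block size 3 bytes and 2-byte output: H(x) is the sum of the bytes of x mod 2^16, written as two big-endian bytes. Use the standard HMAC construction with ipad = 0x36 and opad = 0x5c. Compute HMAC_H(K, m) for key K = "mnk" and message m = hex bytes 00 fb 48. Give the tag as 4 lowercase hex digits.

Key "mnk" = 6d 6e 6b is exactly B = 3 bytes: K' = 6d 6e 6b.
K' ⊕ ipad = 5b 58 5d.  K' ⊕ opad = 31 32 37.
Inner input = (K'⊕ipad) ∥ m = 5b 58 5d ∥ 00 fb 48.
Inner hash: sum = 91+88+93+0+251+72 = 595 → 02 53.
Outer input = (K'⊕opad) ∥ inner = 31 32 37 ∥ 02 53.
Outer hash (tag): sum = 49+50+55+2+83 = 239 → 00 ef.

00ef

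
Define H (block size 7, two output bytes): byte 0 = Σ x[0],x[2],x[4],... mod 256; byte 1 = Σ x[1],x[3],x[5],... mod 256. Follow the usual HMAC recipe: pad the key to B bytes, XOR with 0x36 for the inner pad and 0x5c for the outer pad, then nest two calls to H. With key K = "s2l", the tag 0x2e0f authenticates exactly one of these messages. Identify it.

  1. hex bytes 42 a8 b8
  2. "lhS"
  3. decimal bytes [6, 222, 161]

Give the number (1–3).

3

Key "s2l" = 73 32 6c is 3 bytes ≤ B = 7; zero-pad to 7 bytes: K' = 73 32 6c 00 00 00 00.
K' ⊕ ipad = 45 04 5a 36 36 36 36; K' ⊕ opad = 2f 6e 30 5c 5c 5c 5c.
m1: inner = H(45 04 5a 36 36 36 36 42 a8 b8) = b3 6a; tag = H(2f 6e 30 5c 5c 5c 5c b3 6a) = 81d9
m2: inner = H(45 04 5a 36 36 36 36 6c 68 53) = 73 2f; tag = H(2f 6e 30 5c 5c 5c 5c 73 2f) = 4699
m3: inner = H(45 04 5a 36 36 36 36 06 de a1) = e9 17; tag = H(2f 6e 30 5c 5c 5c 5c e9 17) = 2e0f ← matches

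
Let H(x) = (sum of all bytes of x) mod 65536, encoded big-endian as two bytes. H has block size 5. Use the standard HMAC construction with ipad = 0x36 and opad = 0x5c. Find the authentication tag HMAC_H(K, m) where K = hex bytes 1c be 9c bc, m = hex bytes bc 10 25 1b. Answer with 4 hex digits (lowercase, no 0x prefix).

Key hex bytes 1c be 9c bc is 4 bytes ≤ B = 5; zero-pad to 5 bytes: K' = 1c be 9c bc 00.
K' ⊕ ipad = 2a 88 aa 8a 36.  K' ⊕ opad = 40 e2 c0 e0 5c.
Inner input = (K'⊕ipad) ∥ m = 2a 88 aa 8a 36 ∥ bc 10 25 1b.
Inner hash: sum = 42+136+170+138+54+188+16+37+27 = 808 → 03 28.
Outer input = (K'⊕opad) ∥ inner = 40 e2 c0 e0 5c ∥ 03 28.
Outer hash (tag): sum = 64+226+192+224+92+3+40 = 841 → 03 49.

0349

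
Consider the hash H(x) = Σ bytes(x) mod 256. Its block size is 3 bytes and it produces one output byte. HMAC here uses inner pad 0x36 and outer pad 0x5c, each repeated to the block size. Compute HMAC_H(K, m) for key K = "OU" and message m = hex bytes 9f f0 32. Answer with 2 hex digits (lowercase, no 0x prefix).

4b

Key "OU" = 4f 55 is 2 bytes ≤ B = 3; zero-pad to 3 bytes: K' = 4f 55 00.
K' ⊕ ipad = 79 63 36.  K' ⊕ opad = 13 09 5c.
Inner input = (K'⊕ipad) ∥ m = 79 63 36 ∥ 9f f0 32.
Inner hash: sum = 121+99+54+159+240+50 = 723; mod 256 = 211 → d3.
Outer input = (K'⊕opad) ∥ inner = 13 09 5c ∥ d3.
Outer hash (tag): sum = 19+9+92+211 = 331; mod 256 = 75 → 4b.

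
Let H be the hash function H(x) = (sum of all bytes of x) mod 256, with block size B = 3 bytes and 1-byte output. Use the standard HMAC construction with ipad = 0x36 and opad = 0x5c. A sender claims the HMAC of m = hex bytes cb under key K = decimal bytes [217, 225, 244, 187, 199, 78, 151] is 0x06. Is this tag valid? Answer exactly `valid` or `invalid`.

Key decimal bytes [217, 225, 244, 187, 199, 78, 151] = d9 e1 f4 bb c7 4e 97 is 7 bytes > B = 3, so hash it first: H(key) = 15, then zero-pad to 3 bytes: K' = 15 00 00.
K' ⊕ ipad = 23 36 36; K' ⊕ opad = 49 5c 5c.
Inner hash: sum = 35+54+54+203 = 346; mod 256 = 90 → 5a.
Outer hash (recomputed tag): sum = 73+92+92+90 = 347; mod 256 = 91 → 5b.
Recomputed tag = 5b; claimed = 06 → mismatch.

invalid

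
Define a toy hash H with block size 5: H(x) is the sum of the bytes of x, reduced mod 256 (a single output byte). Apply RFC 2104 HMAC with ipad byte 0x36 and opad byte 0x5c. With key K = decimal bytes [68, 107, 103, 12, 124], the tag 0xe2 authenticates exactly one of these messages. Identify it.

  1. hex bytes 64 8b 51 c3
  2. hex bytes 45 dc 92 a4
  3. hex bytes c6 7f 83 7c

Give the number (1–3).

3

Key decimal bytes [68, 107, 103, 12, 124] = 44 6b 67 0c 7c is exactly B = 5 bytes: K' = 44 6b 67 0c 7c.
K' ⊕ ipad = 72 5d 51 3a 4a; K' ⊕ opad = 18 37 3b 50 20.
m1: inner = H(72 5d 51 3a 4a 64 8b 51 c3) = a7; tag = H(18 37 3b 50 20 a7) = a1
m2: inner = H(72 5d 51 3a 4a 45 dc 92 a4) = fb; tag = H(18 37 3b 50 20 fb) = f5
m3: inner = H(72 5d 51 3a 4a c6 7f 83 7c) = e8; tag = H(18 37 3b 50 20 e8) = e2 ← matches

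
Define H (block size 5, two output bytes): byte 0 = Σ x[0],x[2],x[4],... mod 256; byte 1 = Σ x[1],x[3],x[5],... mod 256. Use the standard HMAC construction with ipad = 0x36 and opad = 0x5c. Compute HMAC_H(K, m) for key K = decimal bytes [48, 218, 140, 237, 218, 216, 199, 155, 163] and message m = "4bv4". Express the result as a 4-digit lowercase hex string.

Key decimal bytes [48, 218, 140, 237, 218, 216, 199, 155, 163] = 30 da 8c ed da d8 c7 9b a3 is 9 bytes > B = 5, so hash it first: H(key) = 00 3a, then zero-pad to 5 bytes: K' = 00 3a 00 00 00.
K' ⊕ ipad = 36 0c 36 36 36.  K' ⊕ opad = 5c 66 5c 5c 5c.
Inner input = (K'⊕ipad) ∥ m = 36 0c 36 36 36 ∥ 34 62 76 34.
Inner hash: even-index sum = 312 mod 256 = 56; odd-index sum = 236 mod 256 = 236 → 38 ec.
Outer input = (K'⊕opad) ∥ inner = 5c 66 5c 5c 5c ∥ 38 ec.
Outer hash (tag): even-index sum = 512 mod 256 = 0; odd-index sum = 250 mod 256 = 250 → 00 fa.

00fa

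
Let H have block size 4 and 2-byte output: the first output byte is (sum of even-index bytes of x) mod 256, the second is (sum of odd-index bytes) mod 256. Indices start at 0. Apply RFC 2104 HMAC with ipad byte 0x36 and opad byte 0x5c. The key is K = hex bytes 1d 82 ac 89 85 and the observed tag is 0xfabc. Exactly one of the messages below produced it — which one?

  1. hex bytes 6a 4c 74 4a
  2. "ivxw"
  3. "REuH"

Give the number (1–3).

1

Key hex bytes 1d 82 ac 89 85 is 5 bytes > B = 4, so hash it first: H(key) = 4e 0b, then zero-pad to 4 bytes: K' = 4e 0b 00 00.
K' ⊕ ipad = 78 3d 36 36; K' ⊕ opad = 12 57 5c 5c.
m1: inner = H(78 3d 36 36 6a 4c 74 4a) = 8c 09; tag = H(12 57 5c 5c 8c 09) = fabc ← matches
m2: inner = H(78 3d 36 36 69 76 78 77) = 8f 60; tag = H(12 57 5c 5c 8f 60) = fd13
m3: inner = H(78 3d 36 36 52 45 75 48) = 75 00; tag = H(12 57 5c 5c 75 00) = e3b3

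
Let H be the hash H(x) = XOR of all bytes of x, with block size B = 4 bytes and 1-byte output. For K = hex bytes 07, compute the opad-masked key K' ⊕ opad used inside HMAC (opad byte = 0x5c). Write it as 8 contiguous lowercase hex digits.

Key hex bytes 07 is 1 byte ≤ B = 4; zero-pad to 4 bytes: K' = 07 00 00 00.
XOR each byte with 0x5c: 07⊕5c=5b, 00⊕5c=5c, 00⊕5c=5c, 00⊕5c=5c.

5b5c5c5c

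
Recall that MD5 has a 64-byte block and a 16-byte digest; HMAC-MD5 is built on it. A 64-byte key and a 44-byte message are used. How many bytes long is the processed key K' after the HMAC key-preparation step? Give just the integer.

64

Key is 64 ≤ 64 bytes, zero-padded: |K'| = 64.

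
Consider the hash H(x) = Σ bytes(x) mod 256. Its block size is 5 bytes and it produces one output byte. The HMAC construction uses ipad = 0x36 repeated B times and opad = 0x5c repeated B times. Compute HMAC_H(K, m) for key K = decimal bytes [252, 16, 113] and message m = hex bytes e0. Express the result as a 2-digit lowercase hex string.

Key decimal bytes [252, 16, 113] = fc 10 71 is 3 bytes ≤ B = 5; zero-pad to 5 bytes: K' = fc 10 71 00 00.
K' ⊕ ipad = ca 26 47 36 36.  K' ⊕ opad = a0 4c 2d 5c 5c.
Inner input = (K'⊕ipad) ∥ m = ca 26 47 36 36 ∥ e0.
Inner hash: sum = 202+38+71+54+54+224 = 643; mod 256 = 131 → 83.
Outer input = (K'⊕opad) ∥ inner = a0 4c 2d 5c 5c ∥ 83.
Outer hash (tag): sum = 160+76+45+92+92+131 = 596; mod 256 = 84 → 54.

54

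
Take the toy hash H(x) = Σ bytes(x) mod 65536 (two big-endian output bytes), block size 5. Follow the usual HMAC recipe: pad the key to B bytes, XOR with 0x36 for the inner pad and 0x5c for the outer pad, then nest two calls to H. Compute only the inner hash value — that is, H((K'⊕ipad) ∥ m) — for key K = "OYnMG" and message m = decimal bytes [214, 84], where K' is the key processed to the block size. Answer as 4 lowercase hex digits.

0356

Key "OYnMG" = 4f 59 6e 4d 47 is exactly B = 5 bytes: K' = 4f 59 6e 4d 47.
K' ⊕ ipad = 79 6f 58 7b 71.
Inner input = 79 6f 58 7b 71 ∥ d6 54.
Inner hash: sum = 121+111+88+123+113+214+84 = 854 → 03 56.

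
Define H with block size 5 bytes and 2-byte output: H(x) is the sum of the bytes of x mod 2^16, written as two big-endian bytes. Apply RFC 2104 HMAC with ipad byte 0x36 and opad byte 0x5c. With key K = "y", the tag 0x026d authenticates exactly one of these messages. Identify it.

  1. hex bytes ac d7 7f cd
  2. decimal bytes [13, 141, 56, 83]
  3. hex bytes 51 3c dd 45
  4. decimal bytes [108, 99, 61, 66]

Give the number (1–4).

3

Key "y" = 79 is 1 byte ≤ B = 5; zero-pad to 5 bytes: K' = 79 00 00 00 00.
K' ⊕ ipad = 4f 36 36 36 36; K' ⊕ opad = 25 5c 5c 5c 5c.
m1: inner = H(4f 36 36 36 36 ac d7 7f cd) = 03 f6; tag = H(25 5c 5c 5c 5c 03 f6) = 028e
m2: inner = H(4f 36 36 36 36 0d 8d 38 53) = 02 4c; tag = H(25 5c 5c 5c 5c 02 4c) = 01e3
m3: inner = H(4f 36 36 36 36 51 3c dd 45) = 02 d6; tag = H(25 5c 5c 5c 5c 02 d6) = 026d ← matches
m4: inner = H(4f 36 36 36 36 6c 63 3d 42) = 02 75; tag = H(25 5c 5c 5c 5c 02 75) = 020c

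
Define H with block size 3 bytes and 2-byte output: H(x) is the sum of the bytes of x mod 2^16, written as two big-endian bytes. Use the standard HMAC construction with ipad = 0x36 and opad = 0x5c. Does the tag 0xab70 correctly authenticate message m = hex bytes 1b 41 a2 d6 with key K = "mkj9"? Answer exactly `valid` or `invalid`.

invalid

Key "mkj9" = 6d 6b 6a 39 is 4 bytes > B = 3, so hash it first: H(key) = 01 7b, then zero-pad to 3 bytes: K' = 01 7b 00.
K' ⊕ ipad = 37 4d 36; K' ⊕ opad = 5d 27 5c.
Inner hash: sum = 55+77+54+27+65+162+214 = 654 → 02 8e.
Outer hash (recomputed tag): sum = 93+39+92+2+142 = 368 → 01 70.
Recomputed tag = 0170; claimed = ab70 → mismatch.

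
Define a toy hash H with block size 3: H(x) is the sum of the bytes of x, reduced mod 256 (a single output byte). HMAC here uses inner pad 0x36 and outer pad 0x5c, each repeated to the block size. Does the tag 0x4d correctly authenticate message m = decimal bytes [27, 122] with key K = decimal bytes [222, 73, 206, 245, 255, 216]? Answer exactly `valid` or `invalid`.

Key decimal bytes [222, 73, 206, 245, 255, 216] = de 49 ce f5 ff d8 is 6 bytes > B = 3, so hash it first: H(key) = c1, then zero-pad to 3 bytes: K' = c1 00 00.
K' ⊕ ipad = f7 36 36; K' ⊕ opad = 9d 5c 5c.
Inner hash: sum = 247+54+54+27+122 = 504; mod 256 = 248 → f8.
Outer hash (recomputed tag): sum = 157+92+92+248 = 589; mod 256 = 77 → 4d.
Recomputed tag = 4d; claimed = 4d → match.

valid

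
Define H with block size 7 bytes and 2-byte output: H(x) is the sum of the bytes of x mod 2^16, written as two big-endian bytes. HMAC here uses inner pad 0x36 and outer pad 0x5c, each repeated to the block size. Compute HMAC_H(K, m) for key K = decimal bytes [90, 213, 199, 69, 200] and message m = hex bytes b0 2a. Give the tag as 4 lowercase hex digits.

038a

Key decimal bytes [90, 213, 199, 69, 200] = 5a d5 c7 45 c8 is 5 bytes ≤ B = 7; zero-pad to 7 bytes: K' = 5a d5 c7 45 c8 00 00.
K' ⊕ ipad = 6c e3 f1 73 fe 36 36.  K' ⊕ opad = 06 89 9b 19 94 5c 5c.
Inner input = (K'⊕ipad) ∥ m = 6c e3 f1 73 fe 36 36 ∥ b0 2a.
Inner hash: sum = 108+227+241+115+254+54+54+176+42 = 1271 → 04 f7.
Outer input = (K'⊕opad) ∥ inner = 06 89 9b 19 94 5c 5c ∥ 04 f7.
Outer hash (tag): sum = 6+137+155+25+148+92+92+4+247 = 906 → 03 8a.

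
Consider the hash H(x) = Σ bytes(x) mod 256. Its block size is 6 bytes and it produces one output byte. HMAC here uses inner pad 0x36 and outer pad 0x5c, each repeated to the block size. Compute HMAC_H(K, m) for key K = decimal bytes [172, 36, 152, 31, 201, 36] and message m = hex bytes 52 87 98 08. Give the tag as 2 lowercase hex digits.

Key decimal bytes [172, 36, 152, 31, 201, 36] = ac 24 98 1f c9 24 is exactly B = 6 bytes: K' = ac 24 98 1f c9 24.
K' ⊕ ipad = 9a 12 ae 29 ff 12.  K' ⊕ opad = f0 78 c4 43 95 78.
Inner input = (K'⊕ipad) ∥ m = 9a 12 ae 29 ff 12 ∥ 52 87 98 08.
Inner hash: sum = 154+18+174+41+255+18+82+135+152+8 = 1037; mod 256 = 13 → 0d.
Outer input = (K'⊕opad) ∥ inner = f0 78 c4 43 95 78 ∥ 0d.
Outer hash (tag): sum = 240+120+196+67+149+120+13 = 905; mod 256 = 137 → 89.

89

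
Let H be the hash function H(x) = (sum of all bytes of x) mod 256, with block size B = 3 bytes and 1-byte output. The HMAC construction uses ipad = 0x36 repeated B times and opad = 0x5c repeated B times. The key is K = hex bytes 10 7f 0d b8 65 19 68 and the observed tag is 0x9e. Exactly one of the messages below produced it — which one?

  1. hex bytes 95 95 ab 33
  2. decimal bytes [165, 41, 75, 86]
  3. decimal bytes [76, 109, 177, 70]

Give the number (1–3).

1

Key hex bytes 10 7f 0d b8 65 19 68 is 7 bytes > B = 3, so hash it first: H(key) = 3a, then zero-pad to 3 bytes: K' = 3a 00 00.
K' ⊕ ipad = 0c 36 36; K' ⊕ opad = 66 5c 5c.
m1: inner = H(0c 36 36 95 95 ab 33) = 80; tag = H(66 5c 5c 80) = 9e ← matches
m2: inner = H(0c 36 36 a5 29 4b 56) = e7; tag = H(66 5c 5c e7) = 05
m3: inner = H(0c 36 36 4c 6d b1 46) = 28; tag = H(66 5c 5c 28) = 46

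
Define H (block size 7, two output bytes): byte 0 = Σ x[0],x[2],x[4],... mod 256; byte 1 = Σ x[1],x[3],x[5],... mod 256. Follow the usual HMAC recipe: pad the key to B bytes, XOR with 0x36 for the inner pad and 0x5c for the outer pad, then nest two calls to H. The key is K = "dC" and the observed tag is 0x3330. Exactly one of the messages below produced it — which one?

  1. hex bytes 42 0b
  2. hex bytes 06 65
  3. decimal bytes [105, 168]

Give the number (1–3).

2

Key "dC" = 64 43 is 2 bytes ≤ B = 7; zero-pad to 7 bytes: K' = 64 43 00 00 00 00 00.
K' ⊕ ipad = 52 75 36 36 36 36 36; K' ⊕ opad = 38 1f 5c 5c 5c 5c 5c.
m1: inner = H(52 75 36 36 36 36 36 42 0b) = ff 23; tag = H(38 1f 5c 5c 5c 5c 5c ff 23) = 6fd6
m2: inner = H(52 75 36 36 36 36 36 06 65) = 59 e7; tag = H(38 1f 5c 5c 5c 5c 5c 59 e7) = 3330 ← matches
m3: inner = H(52 75 36 36 36 36 36 69 a8) = 9c 4a; tag = H(38 1f 5c 5c 5c 5c 5c 9c 4a) = 9673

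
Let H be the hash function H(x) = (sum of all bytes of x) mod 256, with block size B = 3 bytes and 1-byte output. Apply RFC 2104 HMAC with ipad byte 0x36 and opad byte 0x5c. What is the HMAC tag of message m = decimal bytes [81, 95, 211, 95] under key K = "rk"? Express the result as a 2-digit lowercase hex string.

7a

Key "rk" = 72 6b is 2 bytes ≤ B = 3; zero-pad to 3 bytes: K' = 72 6b 00.
K' ⊕ ipad = 44 5d 36.  K' ⊕ opad = 2e 37 5c.
Inner input = (K'⊕ipad) ∥ m = 44 5d 36 ∥ 51 5f d3 5f.
Inner hash: sum = 68+93+54+81+95+211+95 = 697; mod 256 = 185 → b9.
Outer input = (K'⊕opad) ∥ inner = 2e 37 5c ∥ b9.
Outer hash (tag): sum = 46+55+92+185 = 378; mod 256 = 122 → 7a.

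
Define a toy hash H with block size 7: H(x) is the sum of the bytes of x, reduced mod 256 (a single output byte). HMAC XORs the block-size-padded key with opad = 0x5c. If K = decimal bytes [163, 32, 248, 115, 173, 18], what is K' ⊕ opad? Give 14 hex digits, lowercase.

Key decimal bytes [163, 32, 248, 115, 173, 18] = a3 20 f8 73 ad 12 is 6 bytes ≤ B = 7; zero-pad to 7 bytes: K' = a3 20 f8 73 ad 12 00.
XOR each byte with 0x5c: a3⊕5c=ff, 20⊕5c=7c, f8⊕5c=a4, 73⊕5c=2f, ad⊕5c=f1, 12⊕5c=4e, 00⊕5c=5c.

ff7ca42ff14e5c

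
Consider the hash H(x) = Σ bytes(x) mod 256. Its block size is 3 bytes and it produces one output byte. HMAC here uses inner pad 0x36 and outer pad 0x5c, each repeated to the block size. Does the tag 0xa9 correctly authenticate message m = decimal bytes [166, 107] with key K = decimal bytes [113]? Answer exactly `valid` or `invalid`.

Key decimal bytes [113] = 71 is 1 byte ≤ B = 3; zero-pad to 3 bytes: K' = 71 00 00.
K' ⊕ ipad = 47 36 36; K' ⊕ opad = 2d 5c 5c.
Inner hash: sum = 71+54+54+166+107 = 452; mod 256 = 196 → c4.
Outer hash (recomputed tag): sum = 45+92+92+196 = 425; mod 256 = 169 → a9.
Recomputed tag = a9; claimed = a9 → match.

valid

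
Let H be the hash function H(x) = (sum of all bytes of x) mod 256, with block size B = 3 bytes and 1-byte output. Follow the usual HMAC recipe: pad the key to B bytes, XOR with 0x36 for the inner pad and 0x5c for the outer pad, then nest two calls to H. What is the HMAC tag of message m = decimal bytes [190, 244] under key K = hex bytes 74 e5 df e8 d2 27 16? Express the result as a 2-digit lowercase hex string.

62

Key hex bytes 74 e5 df e8 d2 27 16 is 7 bytes > B = 3, so hash it first: H(key) = 2f, then zero-pad to 3 bytes: K' = 2f 00 00.
K' ⊕ ipad = 19 36 36.  K' ⊕ opad = 73 5c 5c.
Inner input = (K'⊕ipad) ∥ m = 19 36 36 ∥ be f4.
Inner hash: sum = 25+54+54+190+244 = 567; mod 256 = 55 → 37.
Outer input = (K'⊕opad) ∥ inner = 73 5c 5c ∥ 37.
Outer hash (tag): sum = 115+92+92+55 = 354; mod 256 = 98 → 62.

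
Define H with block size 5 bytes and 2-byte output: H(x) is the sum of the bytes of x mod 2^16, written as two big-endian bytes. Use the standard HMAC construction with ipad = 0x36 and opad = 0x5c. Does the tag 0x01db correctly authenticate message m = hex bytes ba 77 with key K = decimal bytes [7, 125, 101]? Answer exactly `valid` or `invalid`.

Key decimal bytes [7, 125, 101] = 07 7d 65 is 3 bytes ≤ B = 5; zero-pad to 5 bytes: K' = 07 7d 65 00 00.
K' ⊕ ipad = 31 4b 53 36 36; K' ⊕ opad = 5b 21 39 5c 5c.
Inner hash: sum = 49+75+83+54+54+186+119 = 620 → 02 6c.
Outer hash (recomputed tag): sum = 91+33+57+92+92+2+108 = 475 → 01 db.
Recomputed tag = 01db; claimed = 01db → match.

valid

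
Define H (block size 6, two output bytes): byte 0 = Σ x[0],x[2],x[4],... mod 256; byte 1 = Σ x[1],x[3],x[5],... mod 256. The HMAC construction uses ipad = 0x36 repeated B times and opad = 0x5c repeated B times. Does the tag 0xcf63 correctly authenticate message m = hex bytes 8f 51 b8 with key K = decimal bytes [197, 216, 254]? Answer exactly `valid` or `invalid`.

invalid

Key decimal bytes [197, 216, 254] = c5 d8 fe is 3 bytes ≤ B = 6; zero-pad to 6 bytes: K' = c5 d8 fe 00 00 00.
K' ⊕ ipad = f3 ee c8 36 36 36; K' ⊕ opad = 99 84 a2 5c 5c 5c.
Inner hash: even-index sum = 824 mod 256 = 56; odd-index sum = 427 mod 256 = 171 → 38 ab.
Outer hash (recomputed tag): even-index sum = 463 mod 256 = 207; odd-index sum = 487 mod 256 = 231 → cf e7.
Recomputed tag = cfe7; claimed = cf63 → mismatch.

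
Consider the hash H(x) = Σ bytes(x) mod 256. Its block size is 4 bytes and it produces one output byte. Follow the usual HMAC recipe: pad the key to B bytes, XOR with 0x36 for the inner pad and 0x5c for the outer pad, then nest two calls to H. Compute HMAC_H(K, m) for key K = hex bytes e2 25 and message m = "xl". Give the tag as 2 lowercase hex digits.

Key hex bytes e2 25 is 2 bytes ≤ B = 4; zero-pad to 4 bytes: K' = e2 25 00 00.
K' ⊕ ipad = d4 13 36 36.  K' ⊕ opad = be 79 5c 5c.
Inner input = (K'⊕ipad) ∥ m = d4 13 36 36 ∥ 78 6c.
Inner hash: sum = 212+19+54+54+120+108 = 567; mod 256 = 55 → 37.
Outer input = (K'⊕opad) ∥ inner = be 79 5c 5c ∥ 37.
Outer hash (tag): sum = 190+121+92+92+55 = 550; mod 256 = 38 → 26.

26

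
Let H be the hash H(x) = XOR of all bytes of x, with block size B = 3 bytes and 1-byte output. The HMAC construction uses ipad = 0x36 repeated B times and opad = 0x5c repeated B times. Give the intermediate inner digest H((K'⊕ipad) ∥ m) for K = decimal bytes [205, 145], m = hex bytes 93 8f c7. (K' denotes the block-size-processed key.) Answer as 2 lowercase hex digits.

Key decimal bytes [205, 145] = cd 91 is 2 bytes ≤ B = 3; zero-pad to 3 bytes: K' = cd 91 00.
K' ⊕ ipad = fb a7 36.
Inner input = fb a7 36 ∥ 93 8f c7.
Inner hash: XOR fb⊕a7⊕36⊕93⊕8f⊕c7 = b1.

b1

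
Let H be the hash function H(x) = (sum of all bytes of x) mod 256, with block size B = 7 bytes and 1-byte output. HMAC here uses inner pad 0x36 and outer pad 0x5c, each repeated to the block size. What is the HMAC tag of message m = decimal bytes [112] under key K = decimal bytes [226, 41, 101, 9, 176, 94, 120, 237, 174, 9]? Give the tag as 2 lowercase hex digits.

Key decimal bytes [226, 41, 101, 9, 176, 94, 120, 237, 174, 9] = e2 29 65 09 b0 5e 78 ed ae 09 is 10 bytes > B = 7, so hash it first: H(key) = a3, then zero-pad to 7 bytes: K' = a3 00 00 00 00 00 00.
K' ⊕ ipad = 95 36 36 36 36 36 36.  K' ⊕ opad = ff 5c 5c 5c 5c 5c 5c.
Inner input = (K'⊕ipad) ∥ m = 95 36 36 36 36 36 36 ∥ 70.
Inner hash: sum = 149+54+54+54+54+54+54+112 = 585; mod 256 = 73 → 49.
Outer input = (K'⊕opad) ∥ inner = ff 5c 5c 5c 5c 5c 5c ∥ 49.
Outer hash (tag): sum = 255+92+92+92+92+92+92+73 = 880; mod 256 = 112 → 70.

70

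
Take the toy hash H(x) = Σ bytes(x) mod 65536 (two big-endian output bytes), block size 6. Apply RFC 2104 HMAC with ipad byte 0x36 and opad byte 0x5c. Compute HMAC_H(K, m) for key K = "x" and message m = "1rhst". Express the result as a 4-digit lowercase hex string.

Key "x" = 78 is 1 byte ≤ B = 6; zero-pad to 6 bytes: K' = 78 00 00 00 00 00.
K' ⊕ ipad = 4e 36 36 36 36 36.  K' ⊕ opad = 24 5c 5c 5c 5c 5c.
Inner input = (K'⊕ipad) ∥ m = 4e 36 36 36 36 36 ∥ 31 72 68 73 74.
Inner hash: sum = 78+54+54+54+54+54+49+114+104+115+116 = 846 → 03 4e.
Outer input = (K'⊕opad) ∥ inner = 24 5c 5c 5c 5c 5c ∥ 03 4e.
Outer hash (tag): sum = 36+92+92+92+92+92+3+78 = 577 → 02 41.

0241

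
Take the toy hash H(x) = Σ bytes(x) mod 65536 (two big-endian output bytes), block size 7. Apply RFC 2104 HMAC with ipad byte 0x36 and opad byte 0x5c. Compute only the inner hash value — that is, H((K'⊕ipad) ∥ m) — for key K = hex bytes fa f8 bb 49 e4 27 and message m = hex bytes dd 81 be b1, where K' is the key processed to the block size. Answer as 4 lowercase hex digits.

Key hex bytes fa f8 bb 49 e4 27 is 6 bytes ≤ B = 7; zero-pad to 7 bytes: K' = fa f8 bb 49 e4 27 00.
K' ⊕ ipad = cc ce 8d 7f d2 11 36.
Inner input = cc ce 8d 7f d2 11 36 ∥ dd 81 be b1.
Inner hash: sum = 204+206+141+127+210+17+54+221+129+190+177 = 1676 → 06 8c.

068c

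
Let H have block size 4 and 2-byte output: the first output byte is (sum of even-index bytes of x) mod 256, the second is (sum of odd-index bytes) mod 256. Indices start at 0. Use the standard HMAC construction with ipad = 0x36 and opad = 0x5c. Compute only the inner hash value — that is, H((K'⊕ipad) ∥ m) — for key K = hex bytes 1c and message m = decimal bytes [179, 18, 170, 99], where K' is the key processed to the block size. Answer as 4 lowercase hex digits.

Key hex bytes 1c is 1 byte ≤ B = 4; zero-pad to 4 bytes: K' = 1c 00 00 00.
K' ⊕ ipad = 2a 36 36 36.
Inner input = 2a 36 36 36 ∥ b3 12 aa 63.
Inner hash: even-index sum = 445 mod 256 = 189; odd-index sum = 225 mod 256 = 225 → bd e1.

bde1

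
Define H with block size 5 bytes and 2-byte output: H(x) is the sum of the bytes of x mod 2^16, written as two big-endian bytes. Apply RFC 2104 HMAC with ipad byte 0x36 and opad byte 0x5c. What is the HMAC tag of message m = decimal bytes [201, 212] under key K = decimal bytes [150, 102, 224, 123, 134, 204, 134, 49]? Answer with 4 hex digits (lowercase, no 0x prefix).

0271

Key decimal bytes [150, 102, 224, 123, 134, 204, 134, 49] = 96 66 e0 7b 86 cc 86 31 is 8 bytes > B = 5, so hash it first: H(key) = 04 60, then zero-pad to 5 bytes: K' = 04 60 00 00 00.
K' ⊕ ipad = 32 56 36 36 36.  K' ⊕ opad = 58 3c 5c 5c 5c.
Inner input = (K'⊕ipad) ∥ m = 32 56 36 36 36 ∥ c9 d4.
Inner hash: sum = 50+86+54+54+54+201+212 = 711 → 02 c7.
Outer input = (K'⊕opad) ∥ inner = 58 3c 5c 5c 5c ∥ 02 c7.
Outer hash (tag): sum = 88+60+92+92+92+2+199 = 625 → 02 71.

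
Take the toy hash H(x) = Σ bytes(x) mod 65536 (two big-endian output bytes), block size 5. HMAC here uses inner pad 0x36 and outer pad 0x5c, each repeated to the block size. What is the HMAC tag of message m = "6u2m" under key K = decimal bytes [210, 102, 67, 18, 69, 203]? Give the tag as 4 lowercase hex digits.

0300

Key decimal bytes [210, 102, 67, 18, 69, 203] = d2 66 43 12 45 cb is 6 bytes > B = 5, so hash it first: H(key) = 02 9d, then zero-pad to 5 bytes: K' = 02 9d 00 00 00.
K' ⊕ ipad = 34 ab 36 36 36.  K' ⊕ opad = 5e c1 5c 5c 5c.
Inner input = (K'⊕ipad) ∥ m = 34 ab 36 36 36 ∥ 36 75 32 6d.
Inner hash: sum = 52+171+54+54+54+54+117+50+109 = 715 → 02 cb.
Outer input = (K'⊕opad) ∥ inner = 5e c1 5c 5c 5c ∥ 02 cb.
Outer hash (tag): sum = 94+193+92+92+92+2+203 = 768 → 03 00.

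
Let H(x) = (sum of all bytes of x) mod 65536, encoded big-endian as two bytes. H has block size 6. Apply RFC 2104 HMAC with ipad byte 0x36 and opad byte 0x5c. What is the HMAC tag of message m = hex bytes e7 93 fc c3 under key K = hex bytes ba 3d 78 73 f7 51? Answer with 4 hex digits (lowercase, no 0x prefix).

Key hex bytes ba 3d 78 73 f7 51 is exactly B = 6 bytes: K' = ba 3d 78 73 f7 51.
K' ⊕ ipad = 8c 0b 4e 45 c1 67.  K' ⊕ opad = e6 61 24 2f ab 0d.
Inner input = (K'⊕ipad) ∥ m = 8c 0b 4e 45 c1 67 ∥ e7 93 fc c3.
Inner hash: sum = 140+11+78+69+193+103+231+147+252+195 = 1419 → 05 8b.
Outer input = (K'⊕opad) ∥ inner = e6 61 24 2f ab 0d ∥ 05 8b.
Outer hash (tag): sum = 230+97+36+47+171+13+5+139 = 738 → 02 e2.

02e2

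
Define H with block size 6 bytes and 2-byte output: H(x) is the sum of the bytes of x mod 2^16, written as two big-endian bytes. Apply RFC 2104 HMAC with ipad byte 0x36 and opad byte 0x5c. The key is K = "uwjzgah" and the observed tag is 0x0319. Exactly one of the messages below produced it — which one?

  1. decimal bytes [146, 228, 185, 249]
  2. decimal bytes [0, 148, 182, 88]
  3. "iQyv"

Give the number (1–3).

3

Key "uwjzgah" = 75 77 6a 7a 67 61 68 is 7 bytes > B = 6, so hash it first: H(key) = 03 00, then zero-pad to 6 bytes: K' = 03 00 00 00 00 00.
K' ⊕ ipad = 35 36 36 36 36 36; K' ⊕ opad = 5f 5c 5c 5c 5c 5c.
m1: inner = H(35 36 36 36 36 36 92 e4 b9 f9) = 04 6b; tag = H(5f 5c 5c 5c 5c 5c 04 6b) = 029a
m2: inner = H(35 36 36 36 36 36 00 94 b6 58) = 02 e5; tag = H(5f 5c 5c 5c 5c 5c 02 e5) = 0312
m3: inner = H(35 36 36 36 36 36 69 51 79 76) = 02 ec; tag = H(5f 5c 5c 5c 5c 5c 02 ec) = 0319 ← matches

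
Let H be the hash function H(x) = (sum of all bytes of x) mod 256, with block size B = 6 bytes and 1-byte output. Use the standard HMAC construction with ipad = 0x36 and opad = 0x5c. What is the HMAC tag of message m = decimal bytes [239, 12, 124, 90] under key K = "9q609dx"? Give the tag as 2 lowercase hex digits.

Key "9q609dx" = 39 71 36 30 39 64 78 is 7 bytes > B = 6, so hash it first: H(key) = 25, then zero-pad to 6 bytes: K' = 25 00 00 00 00 00.
K' ⊕ ipad = 13 36 36 36 36 36.  K' ⊕ opad = 79 5c 5c 5c 5c 5c.
Inner input = (K'⊕ipad) ∥ m = 13 36 36 36 36 36 ∥ ef 0c 7c 5a.
Inner hash: sum = 19+54+54+54+54+54+239+12+124+90 = 754; mod 256 = 242 → f2.
Outer input = (K'⊕opad) ∥ inner = 79 5c 5c 5c 5c 5c ∥ f2.
Outer hash (tag): sum = 121+92+92+92+92+92+242 = 823; mod 256 = 55 → 37.

37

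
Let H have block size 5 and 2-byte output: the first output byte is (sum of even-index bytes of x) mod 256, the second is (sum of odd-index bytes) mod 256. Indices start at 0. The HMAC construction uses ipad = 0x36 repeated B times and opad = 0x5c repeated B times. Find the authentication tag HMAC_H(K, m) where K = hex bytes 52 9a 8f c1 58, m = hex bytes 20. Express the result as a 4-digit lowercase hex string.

Key hex bytes 52 9a 8f c1 58 is exactly B = 5 bytes: K' = 52 9a 8f c1 58.
K' ⊕ ipad = 64 ac b9 f7 6e.  K' ⊕ opad = 0e c6 d3 9d 04.
Inner input = (K'⊕ipad) ∥ m = 64 ac b9 f7 6e ∥ 20.
Inner hash: even-index sum = 395 mod 256 = 139; odd-index sum = 451 mod 256 = 195 → 8b c3.
Outer input = (K'⊕opad) ∥ inner = 0e c6 d3 9d 04 ∥ 8b c3.
Outer hash (tag): even-index sum = 424 mod 256 = 168; odd-index sum = 494 mod 256 = 238 → a8 ee.

a8ee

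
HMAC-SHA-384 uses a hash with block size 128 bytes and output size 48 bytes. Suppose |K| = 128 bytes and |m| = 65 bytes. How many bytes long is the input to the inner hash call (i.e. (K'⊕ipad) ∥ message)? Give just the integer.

Key is 128 ≤ 128 bytes, zero-padded: |K'| = 128.
Inner input = (K'⊕ipad) ∥ m → 128 + 65 = 193 bytes.

193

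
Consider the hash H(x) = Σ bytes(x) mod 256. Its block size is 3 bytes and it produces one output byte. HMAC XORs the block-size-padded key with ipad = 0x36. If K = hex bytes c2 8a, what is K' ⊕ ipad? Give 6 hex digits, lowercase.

Key hex bytes c2 8a is 2 bytes ≤ B = 3; zero-pad to 3 bytes: K' = c2 8a 00.
XOR each byte with 0x36: c2⊕36=f4, 8a⊕36=bc, 00⊕36=36.

f4bc36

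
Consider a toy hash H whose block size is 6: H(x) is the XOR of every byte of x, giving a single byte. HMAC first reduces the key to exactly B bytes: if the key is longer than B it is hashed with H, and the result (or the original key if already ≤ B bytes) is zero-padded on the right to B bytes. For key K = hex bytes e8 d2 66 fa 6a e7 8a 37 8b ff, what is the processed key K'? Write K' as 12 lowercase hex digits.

|K| = 10 > B = 6, so first hash the key.
H(K): XOR e8⊕d2⊕66⊕fa⊕6a⊕e7⊕8a⊕37⊕8b⊕ff = e2.
Zero-pad H(K) = e2 to 6 bytes: K' = e2 00 00 00 00 00.

e20000000000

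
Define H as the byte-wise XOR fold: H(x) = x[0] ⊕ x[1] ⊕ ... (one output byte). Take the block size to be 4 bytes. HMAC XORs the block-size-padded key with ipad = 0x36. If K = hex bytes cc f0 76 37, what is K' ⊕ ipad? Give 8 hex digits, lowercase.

fac64001

Key hex bytes cc f0 76 37 is exactly B = 4 bytes: K' = cc f0 76 37.
XOR each byte with 0x36: cc⊕36=fa, f0⊕36=c6, 76⊕36=40, 37⊕36=01.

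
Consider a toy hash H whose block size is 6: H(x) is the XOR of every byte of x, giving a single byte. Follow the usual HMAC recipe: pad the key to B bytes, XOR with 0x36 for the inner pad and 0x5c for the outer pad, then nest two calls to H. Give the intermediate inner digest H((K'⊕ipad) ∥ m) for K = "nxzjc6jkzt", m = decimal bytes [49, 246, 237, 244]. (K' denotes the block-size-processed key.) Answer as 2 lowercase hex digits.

82

Key "nxzjc6jkzt" = 6e 78 7a 6a 63 36 6a 6b 7a 74 is 10 bytes > B = 6, so hash it first: H(key) = 5c, then zero-pad to 6 bytes: K' = 5c 00 00 00 00 00.
K' ⊕ ipad = 6a 36 36 36 36 36.
Inner input = 6a 36 36 36 36 36 ∥ 31 f6 ed f4.
Inner hash: XOR 6a⊕36⊕36⊕36⊕36⊕36⊕31⊕f6⊕ed⊕f4 = 82.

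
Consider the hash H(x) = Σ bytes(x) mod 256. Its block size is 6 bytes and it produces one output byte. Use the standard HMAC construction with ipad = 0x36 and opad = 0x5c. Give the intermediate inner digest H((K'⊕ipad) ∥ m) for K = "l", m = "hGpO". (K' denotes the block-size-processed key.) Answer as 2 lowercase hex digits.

Key "l" = 6c is 1 byte ≤ B = 6; zero-pad to 6 bytes: K' = 6c 00 00 00 00 00.
K' ⊕ ipad = 5a 36 36 36 36 36.
Inner input = 5a 36 36 36 36 36 ∥ 68 47 70 4f.
Inner hash: sum = 90+54+54+54+54+54+104+71+112+79 = 726; mod 256 = 214 → d6.

d6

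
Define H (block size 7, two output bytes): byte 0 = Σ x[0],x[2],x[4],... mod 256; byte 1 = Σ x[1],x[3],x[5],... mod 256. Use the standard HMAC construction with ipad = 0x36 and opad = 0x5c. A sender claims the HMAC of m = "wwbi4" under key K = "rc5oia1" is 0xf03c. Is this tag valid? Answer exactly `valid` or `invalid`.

invalid

Key "rc5oia1" = 72 63 35 6f 69 61 31 is exactly B = 7 bytes: K' = 72 63 35 6f 69 61 31.
K' ⊕ ipad = 44 55 03 59 5f 57 07; K' ⊕ opad = 2e 3f 69 33 35 3d 6d.
Inner hash: even-index sum = 397 mod 256 = 141; odd-index sum = 530 mod 256 = 18 → 8d 12.
Outer hash (recomputed tag): even-index sum = 331 mod 256 = 75; odd-index sum = 316 mod 256 = 60 → 4b 3c.
Recomputed tag = 4b3c; claimed = f03c → mismatch.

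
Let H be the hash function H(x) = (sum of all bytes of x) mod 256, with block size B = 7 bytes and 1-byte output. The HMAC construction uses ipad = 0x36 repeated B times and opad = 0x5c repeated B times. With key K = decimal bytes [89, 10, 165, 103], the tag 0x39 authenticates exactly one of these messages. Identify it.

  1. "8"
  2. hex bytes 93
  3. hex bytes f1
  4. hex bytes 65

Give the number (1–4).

4

Key decimal bytes [89, 10, 165, 103] = 59 0a a5 67 is 4 bytes ≤ B = 7; zero-pad to 7 bytes: K' = 59 0a a5 67 00 00 00.
K' ⊕ ipad = 6f 3c 93 51 36 36 36; K' ⊕ opad = 05 56 f9 3b 5c 5c 5c.
m1: inner = H(6f 3c 93 51 36 36 36 38) = 69; tag = H(05 56 f9 3b 5c 5c 5c 69) = 0c
m2: inner = H(6f 3c 93 51 36 36 36 93) = c4; tag = H(05 56 f9 3b 5c 5c 5c c4) = 67
m3: inner = H(6f 3c 93 51 36 36 36 f1) = 22; tag = H(05 56 f9 3b 5c 5c 5c 22) = c5
m4: inner = H(6f 3c 93 51 36 36 36 65) = 96; tag = H(05 56 f9 3b 5c 5c 5c 96) = 39 ← matches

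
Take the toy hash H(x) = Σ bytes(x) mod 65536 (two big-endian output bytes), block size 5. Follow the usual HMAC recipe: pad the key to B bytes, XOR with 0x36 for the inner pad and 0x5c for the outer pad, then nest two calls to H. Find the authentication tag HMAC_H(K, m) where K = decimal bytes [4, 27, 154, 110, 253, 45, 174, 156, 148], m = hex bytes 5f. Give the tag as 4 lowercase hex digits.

022c

Key decimal bytes [4, 27, 154, 110, 253, 45, 174, 156, 148] = 04 1b 9a 6e fd 2d ae 9c 94 is 9 bytes > B = 5, so hash it first: H(key) = 04 2f, then zero-pad to 5 bytes: K' = 04 2f 00 00 00.
K' ⊕ ipad = 32 19 36 36 36.  K' ⊕ opad = 58 73 5c 5c 5c.
Inner input = (K'⊕ipad) ∥ m = 32 19 36 36 36 ∥ 5f.
Inner hash: sum = 50+25+54+54+54+95 = 332 → 01 4c.
Outer input = (K'⊕opad) ∥ inner = 58 73 5c 5c 5c ∥ 01 4c.
Outer hash (tag): sum = 88+115+92+92+92+1+76 = 556 → 02 2c.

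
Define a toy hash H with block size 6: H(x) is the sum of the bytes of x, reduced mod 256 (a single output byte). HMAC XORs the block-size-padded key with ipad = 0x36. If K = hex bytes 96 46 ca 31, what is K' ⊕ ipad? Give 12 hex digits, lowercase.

a070fc073636

Key hex bytes 96 46 ca 31 is 4 bytes ≤ B = 6; zero-pad to 6 bytes: K' = 96 46 ca 31 00 00.
XOR each byte with 0x36: 96⊕36=a0, 46⊕36=70, ca⊕36=fc, 31⊕36=07, 00⊕36=36, 00⊕36=36.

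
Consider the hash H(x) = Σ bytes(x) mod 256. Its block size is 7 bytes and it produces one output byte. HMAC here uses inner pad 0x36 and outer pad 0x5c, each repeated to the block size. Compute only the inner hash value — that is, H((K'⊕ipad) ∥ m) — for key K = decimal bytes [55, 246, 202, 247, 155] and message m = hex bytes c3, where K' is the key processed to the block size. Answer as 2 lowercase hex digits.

Key decimal bytes [55, 246, 202, 247, 155] = 37 f6 ca f7 9b is 5 bytes ≤ B = 7; zero-pad to 7 bytes: K' = 37 f6 ca f7 9b 00 00.
K' ⊕ ipad = 01 c0 fc c1 ad 36 36.
Inner input = 01 c0 fc c1 ad 36 36 ∥ c3.
Inner hash: sum = 1+192+252+193+173+54+54+195 = 1114; mod 256 = 90 → 5a.

5a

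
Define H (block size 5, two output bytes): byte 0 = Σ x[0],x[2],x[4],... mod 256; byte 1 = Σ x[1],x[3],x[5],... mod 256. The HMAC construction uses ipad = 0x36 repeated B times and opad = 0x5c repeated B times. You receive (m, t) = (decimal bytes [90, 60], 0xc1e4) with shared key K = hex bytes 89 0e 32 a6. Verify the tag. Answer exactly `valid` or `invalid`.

invalid

Key hex bytes 89 0e 32 a6 is 4 bytes ≤ B = 5; zero-pad to 5 bytes: K' = 89 0e 32 a6 00.
K' ⊕ ipad = bf 38 04 90 36; K' ⊕ opad = d5 52 6e fa 5c.
Inner hash: even-index sum = 309 mod 256 = 53; odd-index sum = 290 mod 256 = 34 → 35 22.
Outer hash (recomputed tag): even-index sum = 449 mod 256 = 193; odd-index sum = 385 mod 256 = 129 → c1 81.
Recomputed tag = c181; claimed = c1e4 → mismatch.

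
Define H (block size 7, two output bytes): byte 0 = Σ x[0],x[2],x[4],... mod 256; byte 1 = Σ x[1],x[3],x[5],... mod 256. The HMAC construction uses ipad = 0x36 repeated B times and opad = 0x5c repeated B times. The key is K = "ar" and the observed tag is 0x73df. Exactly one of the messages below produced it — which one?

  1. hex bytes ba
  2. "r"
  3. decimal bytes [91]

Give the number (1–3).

2

Key "ar" = 61 72 is 2 bytes ≤ B = 7; zero-pad to 7 bytes: K' = 61 72 00 00 00 00 00.
K' ⊕ ipad = 57 44 36 36 36 36 36; K' ⊕ opad = 3d 2e 5c 5c 5c 5c 5c.
m1: inner = H(57 44 36 36 36 36 36 ba) = f9 6a; tag = H(3d 2e 5c 5c 5c 5c 5c f9 6a) = bbdf
m2: inner = H(57 44 36 36 36 36 36 72) = f9 22; tag = H(3d 2e 5c 5c 5c 5c 5c f9 22) = 73df ← matches
m3: inner = H(57 44 36 36 36 36 36 5b) = f9 0b; tag = H(3d 2e 5c 5c 5c 5c 5c f9 0b) = 5cdf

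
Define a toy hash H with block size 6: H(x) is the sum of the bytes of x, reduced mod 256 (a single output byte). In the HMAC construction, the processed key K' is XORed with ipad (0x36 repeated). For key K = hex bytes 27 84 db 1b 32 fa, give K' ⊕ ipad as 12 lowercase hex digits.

11b2ed2d04cc

Key hex bytes 27 84 db 1b 32 fa is exactly B = 6 bytes: K' = 27 84 db 1b 32 fa.
XOR each byte with 0x36: 27⊕36=11, 84⊕36=b2, db⊕36=ed, 1b⊕36=2d, 32⊕36=04, fa⊕36=cc.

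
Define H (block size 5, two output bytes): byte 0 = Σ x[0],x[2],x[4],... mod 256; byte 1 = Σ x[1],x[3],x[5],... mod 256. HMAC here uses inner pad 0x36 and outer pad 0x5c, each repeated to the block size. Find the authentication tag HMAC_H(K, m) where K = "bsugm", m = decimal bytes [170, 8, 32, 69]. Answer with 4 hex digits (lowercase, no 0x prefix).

f8a9

Key "bsugm" = 62 73 75 67 6d is exactly B = 5 bytes: K' = 62 73 75 67 6d.
K' ⊕ ipad = 54 45 43 51 5b.  K' ⊕ opad = 3e 2f 29 3b 31.
Inner input = (K'⊕ipad) ∥ m = 54 45 43 51 5b ∥ aa 08 20 45.
Inner hash: even-index sum = 319 mod 256 = 63; odd-index sum = 352 mod 256 = 96 → 3f 60.
Outer input = (K'⊕opad) ∥ inner = 3e 2f 29 3b 31 ∥ 3f 60.
Outer hash (tag): even-index sum = 248 mod 256 = 248; odd-index sum = 169 mod 256 = 169 → f8 a9.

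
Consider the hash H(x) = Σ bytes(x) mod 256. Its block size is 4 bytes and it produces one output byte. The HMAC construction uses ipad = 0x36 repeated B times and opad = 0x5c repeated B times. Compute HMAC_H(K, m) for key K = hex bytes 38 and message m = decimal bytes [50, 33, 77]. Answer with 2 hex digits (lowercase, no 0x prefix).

Key hex bytes 38 is 1 byte ≤ B = 4; zero-pad to 4 bytes: K' = 38 00 00 00.
K' ⊕ ipad = 0e 36 36 36.  K' ⊕ opad = 64 5c 5c 5c.
Inner input = (K'⊕ipad) ∥ m = 0e 36 36 36 ∥ 32 21 4d.
Inner hash: sum = 14+54+54+54+50+33+77 = 336; mod 256 = 80 → 50.
Outer input = (K'⊕opad) ∥ inner = 64 5c 5c 5c ∥ 50.
Outer hash (tag): sum = 100+92+92+92+80 = 456; mod 256 = 200 → c8.

c8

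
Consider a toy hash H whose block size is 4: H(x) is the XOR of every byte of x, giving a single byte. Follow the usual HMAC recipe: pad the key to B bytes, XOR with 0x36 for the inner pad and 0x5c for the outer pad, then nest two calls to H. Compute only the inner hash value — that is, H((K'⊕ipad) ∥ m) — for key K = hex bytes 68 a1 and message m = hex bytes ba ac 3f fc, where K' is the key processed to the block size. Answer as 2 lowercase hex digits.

1c

Key hex bytes 68 a1 is 2 bytes ≤ B = 4; zero-pad to 4 bytes: K' = 68 a1 00 00.
K' ⊕ ipad = 5e 97 36 36.
Inner input = 5e 97 36 36 ∥ ba ac 3f fc.
Inner hash: XOR 5e⊕97⊕36⊕36⊕ba⊕ac⊕3f⊕fc = 1c.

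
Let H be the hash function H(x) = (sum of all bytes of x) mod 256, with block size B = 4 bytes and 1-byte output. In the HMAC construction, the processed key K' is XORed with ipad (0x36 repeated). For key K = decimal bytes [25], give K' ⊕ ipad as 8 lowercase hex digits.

Key decimal bytes [25] = 19 is 1 byte ≤ B = 4; zero-pad to 4 bytes: K' = 19 00 00 00.
XOR each byte with 0x36: 19⊕36=2f, 00⊕36=36, 00⊕36=36, 00⊕36=36.

2f363636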